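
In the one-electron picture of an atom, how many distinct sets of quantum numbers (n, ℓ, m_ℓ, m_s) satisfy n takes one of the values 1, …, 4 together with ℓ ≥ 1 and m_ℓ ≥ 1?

20

Work shell by shell — for each n, count the (ℓ, m_ℓ) pairs that satisfy ℓ ≥ 1 and m_ℓ ≥ 1:
n=2 → 1; n=3 → 3; n=4 → 6.
Orbitals: 1 + 3 + 6 = 10. Including both spin states (m_s = ±1/2) gives 2 × 10 = 20 states.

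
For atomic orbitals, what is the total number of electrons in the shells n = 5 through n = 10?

Shell n has n² orbitals: 5²=25 + 6²=36 + 7²=49 + 8²=64 + 9²=81 + 10²=100 = 355 orbitals.
Two spin states per orbital: 2 × 355 = 710 electrons.

710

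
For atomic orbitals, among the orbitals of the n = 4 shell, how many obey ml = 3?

1

The (l, ml) pairs meeting ml = 3 give: l=3 → 1.
Total orbitals: 1.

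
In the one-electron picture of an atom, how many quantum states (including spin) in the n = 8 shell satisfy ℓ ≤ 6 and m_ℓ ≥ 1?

42

Orbitals with ℓ ≤ 6 and m_ℓ ≥ 1, by ℓ: ℓ=1 → 1; ℓ=2 → 2; ℓ=3 → 3; ℓ=4 → 4; ℓ=5 → 5; ℓ=6 → 6.
Orbitals: 1 + 2 + 3 + 4 + 5 + 6 = 21. Each orbital carries two spin states, so 21 × 2 = 42 states.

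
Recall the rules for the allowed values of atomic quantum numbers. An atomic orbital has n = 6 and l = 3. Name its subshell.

l = 3 corresponds to the letter 'f', so the subshell is 6f.

6f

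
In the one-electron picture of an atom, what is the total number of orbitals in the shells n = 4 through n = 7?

126

Shell n has n² orbitals: 4²=16 + 5²=25 + 6²=36 + 7²=49 = 126 orbitals.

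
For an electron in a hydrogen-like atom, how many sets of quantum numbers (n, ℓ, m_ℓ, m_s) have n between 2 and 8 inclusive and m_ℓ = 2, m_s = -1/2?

21

For each n in the range, tally the orbitals obeying m_ℓ = 2:
n=3 → 1; n=4 → 2; n=5 → 3; n=6 → 4; n=7 → 5; n=8 → 6.
Orbitals: 1 + 2 + 3 + 4 + 5 + 6 = 21. With m_s fixed to -1/2 there is one state per orbital, so 21 states.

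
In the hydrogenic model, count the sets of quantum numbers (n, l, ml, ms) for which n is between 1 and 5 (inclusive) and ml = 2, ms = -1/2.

6

Go shell by shell, enumerating (l, ml) with ml = 2:
n=3 → 1; n=4 → 2; n=5 → 3.
Orbitals: 1 + 2 + 3 = 6. With ms fixed to -1/2 there is one state per orbital, so 6 states.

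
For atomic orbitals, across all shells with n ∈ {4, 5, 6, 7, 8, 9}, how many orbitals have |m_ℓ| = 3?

Count contributing orbitals for each principal shell:
n=4 → 2; n=5 → 4; n=6 → 6; n=7 → 8; n=8 → 10; n=9 → 12.
Total orbitals: 2 + 4 + 6 + 8 + 10 + 12 = 42.

42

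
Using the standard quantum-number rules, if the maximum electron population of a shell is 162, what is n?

n = 9

2n² = 162 ⇒ n² = 81 ⇒ n = 9.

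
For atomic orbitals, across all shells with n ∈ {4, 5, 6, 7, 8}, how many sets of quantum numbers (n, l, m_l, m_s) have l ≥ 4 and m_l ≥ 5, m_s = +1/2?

10

For each n in the range, tally the orbitals obeying l ≥ 4 and m_l ≥ 5:
n=6 → 1; n=7 → 3; n=8 → 6.
Orbitals: 1 + 3 + 6 = 10. With m_s fixed to +1/2 there is one state per orbital, so 10 states.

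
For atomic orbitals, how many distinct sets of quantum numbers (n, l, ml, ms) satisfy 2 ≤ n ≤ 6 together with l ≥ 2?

Count contributing orbitals for each principal shell:
n=3 → 5; n=4 → 12; n=5 → 21; n=6 → 32.
Orbitals: 5 + 12 + 21 + 32 = 70. Including both spin states (ms = ±1/2) gives 2 × 70 = 140 states.

140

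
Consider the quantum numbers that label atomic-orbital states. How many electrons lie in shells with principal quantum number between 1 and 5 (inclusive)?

110

Shell n has n² orbitals: 1²=1 + 2²=4 + 3²=9 + 4²=16 + 5²=25 = 55 orbitals.
Two spin states per orbital: 2 × 55 = 110 electrons.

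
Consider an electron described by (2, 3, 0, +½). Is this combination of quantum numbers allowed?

No

The orbital quantum number must satisfy 0 ≤ l ≤ n−1. With n = 2 the allowed l values are 0, 1, so l = 3 is out of range.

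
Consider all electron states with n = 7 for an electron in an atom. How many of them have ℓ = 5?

The n = 7 shell has ℓ = 0 through 6; check each.
The (ℓ, m_ℓ) pairs meeting ℓ = 5 give: ℓ=5 → 11.
Orbitals: 11. Each orbital carries two spin states, so 11 × 2 = 22 states.

22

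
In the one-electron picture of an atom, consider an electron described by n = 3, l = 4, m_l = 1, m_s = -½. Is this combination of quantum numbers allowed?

The orbital quantum number must satisfy 0 ≤ l ≤ n−1. With n = 3 the allowed l values are 0, 1, 2, so l = 4 is out of range.

Not allowed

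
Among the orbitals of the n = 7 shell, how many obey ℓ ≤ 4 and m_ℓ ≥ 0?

Go through ℓ = 0, …, 6 (the values permitted for n = 7).
Contributions: ℓ=0 → 1; ℓ=1 → 2; ℓ=2 → 3; ℓ=3 → 4; ℓ=4 → 5.
Total orbitals: 1 + 2 + 3 + 4 + 5 = 15.

15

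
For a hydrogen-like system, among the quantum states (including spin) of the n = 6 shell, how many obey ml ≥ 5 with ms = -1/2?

With n = 6 the allowed l are 0, 1, …, 5.
Orbitals with ml ≥ 5, by l: l=5 → 1.
Orbitals: 1. With ms fixed to a single value there is one state per orbital, giving 1 state.

1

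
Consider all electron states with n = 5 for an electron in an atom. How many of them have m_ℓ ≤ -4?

Go through ℓ = 0, …, 4 (the values permitted for n = 5).
Per ℓ-value: ℓ=4 → 1.
Orbitals: 1. Each orbital carries two spin states, so 1 × 2 = 2 states.

2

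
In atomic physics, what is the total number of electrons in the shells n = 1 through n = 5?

110

Shell n has n² orbitals: 1²=1 + 2²=4 + 3²=9 + 4²=16 + 5²=25 = 55 orbitals.
Two spin states per orbital: 2 × 55 = 110 electrons.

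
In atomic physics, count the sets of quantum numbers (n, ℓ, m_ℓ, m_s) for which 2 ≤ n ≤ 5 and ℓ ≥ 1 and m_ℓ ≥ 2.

Work shell by shell — for each n, count the (ℓ, m_ℓ) pairs that satisfy ℓ ≥ 1 and m_ℓ ≥ 2:
n=3 → 1; n=4 → 3; n=5 → 6.
Orbitals: 1 + 3 + 6 = 10. Including both spin states (m_s = ±1/2) gives 2 × 10 = 20 states.

20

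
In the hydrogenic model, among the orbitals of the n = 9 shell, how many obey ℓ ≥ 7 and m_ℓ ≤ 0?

With n = 9 the allowed ℓ are 0, 1, …, 8.
Contributions: ℓ=7 → 8; ℓ=8 → 9.
Total orbitals: 8 + 9 = 17.

17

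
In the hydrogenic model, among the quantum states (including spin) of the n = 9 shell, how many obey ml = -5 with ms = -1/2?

Per l-value: l=5 → 1; l=6 → 1; l=7 → 1; l=8 → 1.
Orbitals: 1 + 1 + 1 + 1 = 4. With ms fixed to a single value there is one state per orbital, giving 4 states.

4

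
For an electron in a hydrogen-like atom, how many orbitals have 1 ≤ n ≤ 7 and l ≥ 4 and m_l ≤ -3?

16

Count contributing orbitals for each principal shell:
n=5 → 2; n=6 → 5; n=7 → 9.
Total orbitals: 2 + 5 + 9 = 16.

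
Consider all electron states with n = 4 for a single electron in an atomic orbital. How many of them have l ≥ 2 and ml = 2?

The n = 4 shell has l = 0 through 3; check each.
Contributions: l=2 → 1; l=3 → 1.
Orbitals: 1 + 1 = 2. Each orbital carries two spin states, so 2 × 2 = 4 states.

4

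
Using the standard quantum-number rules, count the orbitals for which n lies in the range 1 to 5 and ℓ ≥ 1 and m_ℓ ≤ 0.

30

Count contributing orbitals for each principal shell:
n=2 → 2; n=3 → 5; n=4 → 9; n=5 → 14.
Total orbitals: 2 + 5 + 9 + 14 = 30.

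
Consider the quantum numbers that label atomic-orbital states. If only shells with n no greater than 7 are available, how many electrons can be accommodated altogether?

280

Total orbitals = 1² + 2² + 3² + 4² + 5² + 6² + 7² = 140. Doubling for spin gives 280 electrons.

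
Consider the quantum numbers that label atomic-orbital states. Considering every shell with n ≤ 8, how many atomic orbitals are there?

204

Total orbitals = 1² + 2² + 3² + 4² + 5² + 6² + 7² + 8² = 204.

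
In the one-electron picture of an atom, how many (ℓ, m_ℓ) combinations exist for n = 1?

1

The n = 1 shell contains n² = 1² = 1 orbital.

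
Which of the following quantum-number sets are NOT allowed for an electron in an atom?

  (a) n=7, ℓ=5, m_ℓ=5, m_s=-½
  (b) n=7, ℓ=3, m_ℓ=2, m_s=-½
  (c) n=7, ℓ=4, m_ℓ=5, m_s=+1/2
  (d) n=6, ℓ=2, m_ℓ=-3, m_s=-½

(c) has |m_ℓ| = 5 > ℓ = 4, violating −ℓ ≤ m_ℓ ≤ ℓ.
(d) has |m_ℓ| = 3 > ℓ = 2, violating −ℓ ≤ m_ℓ ≤ ℓ.
The remaining sets (a), (b) satisfy all four rules.

(c) and (d)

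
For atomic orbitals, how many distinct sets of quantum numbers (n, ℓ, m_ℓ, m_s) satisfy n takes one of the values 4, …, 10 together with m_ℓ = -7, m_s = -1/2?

Per-shell orbital counts meeting the constraint:
n=8 → 1; n=9 → 2; n=10 → 3.
Orbitals: 1 + 2 + 3 = 6. With m_s fixed to -1/2 there is one state per orbital, so 6 states.

6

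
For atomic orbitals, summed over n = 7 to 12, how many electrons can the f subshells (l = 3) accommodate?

84

An f subshell (l = 3) exists for every n ≥ 4, so shells n = 7, 8, 9, 10, 11, 12 each contribute one — 6 subshells.
Since each f subshell holds 2(2·3+1) = 14 electrons, the total is 6 × 14 = 84.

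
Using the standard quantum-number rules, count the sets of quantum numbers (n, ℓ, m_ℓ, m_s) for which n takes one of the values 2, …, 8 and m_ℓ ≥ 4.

40

Work shell by shell — for each n, count the (ℓ, m_ℓ) pairs that satisfy m_ℓ ≥ 4:
n=5 → 1; n=6 → 3; n=7 → 6; n=8 → 10.
Orbitals: 1 + 3 + 6 + 10 = 20. Including both spin states (m_s = ±1/2) gives 2 × 20 = 40 states.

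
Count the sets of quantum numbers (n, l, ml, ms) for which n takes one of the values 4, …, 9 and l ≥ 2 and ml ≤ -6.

For each n in the range, tally the orbitals obeying l ≥ 2 and ml ≤ -6:
n=7 → 1; n=8 → 3; n=9 → 6.
Orbitals: 1 + 3 + 6 = 10. Including both spin states (ms = ±1/2) gives 2 × 10 = 20 states.

20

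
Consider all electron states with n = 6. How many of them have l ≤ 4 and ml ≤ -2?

With n = 6 the allowed l are 0, 1, …, 5.
The (l, ml) pairs meeting l ≤ 4 and ml ≤ -2 give: l=2 → 1; l=3 → 2; l=4 → 3.
Orbitals: 1 + 2 + 3 = 6. Each orbital carries two spin states, so 6 × 2 = 12 states.

12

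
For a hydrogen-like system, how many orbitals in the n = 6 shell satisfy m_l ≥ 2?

For n = 6, l ranges over 0 … 5.
Contributions: l=2 → 1; l=3 → 2; l=4 → 3; l=5 → 4.
Total orbitals: 1 + 2 + 3 + 4 = 10.

10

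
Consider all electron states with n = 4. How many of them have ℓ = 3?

14

Go through ℓ = 0, …, 3 (the values permitted for n = 4).
The (ℓ, m_ℓ) pairs meeting ℓ = 3 give: ℓ=3 → 7.
Orbitals: 7. Each orbital carries two spin states, so 7 × 2 = 14 states.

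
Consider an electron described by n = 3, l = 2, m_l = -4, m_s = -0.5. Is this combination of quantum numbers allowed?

The magnetic quantum number must satisfy −l ≤ m_l ≤ l. With l = 2, m_l can only be -2, -1, 0, 1, 2, so m_l = -4 is forbidden.

Invalid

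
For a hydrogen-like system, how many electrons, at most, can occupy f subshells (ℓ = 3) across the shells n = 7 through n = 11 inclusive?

An f subshell (ℓ = 3) exists for every n ≥ 4, so shells n = 7, 8, 9, 10, 11 each contribute one — 5 subshells.
Since each f subshell holds 2(2·3+1) = 14 electrons, the total is 5 × 14 = 70.

70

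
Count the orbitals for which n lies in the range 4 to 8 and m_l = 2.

Treat each shell separately and count matching orbitals:
n=4 → 2; n=5 → 3; n=6 → 4; n=7 → 5; n=8 → 6.
Total orbitals: 2 + 3 + 4 + 5 + 6 = 20.

20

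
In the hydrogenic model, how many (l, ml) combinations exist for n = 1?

The n = 1 shell contains n² = 1² = 1 orbital.

1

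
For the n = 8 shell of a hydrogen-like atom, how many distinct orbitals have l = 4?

The (l, m_l) pairs meeting l = 4 give: l=4 → 9.
Total orbitals: 9.

9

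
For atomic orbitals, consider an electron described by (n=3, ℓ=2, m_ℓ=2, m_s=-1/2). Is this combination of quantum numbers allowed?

n = 3 is a positive integer. ℓ = 2 satisfies 0 ≤ ℓ ≤ n−1 = 2. m_ℓ = 2 lies in the range −ℓ … +ℓ (here −2 … 2). m_s = -1/2 is one of ±1/2.
All four constraints are satisfied.

Valid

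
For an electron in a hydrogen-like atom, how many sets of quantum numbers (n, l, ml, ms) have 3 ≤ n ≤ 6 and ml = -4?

6

For each n in the range, tally the orbitals obeying ml = -4:
n=5 → 1; n=6 → 2.
Orbitals: 1 + 2 = 3. Including both spin states (ms = ±1/2) gives 2 × 3 = 6 states.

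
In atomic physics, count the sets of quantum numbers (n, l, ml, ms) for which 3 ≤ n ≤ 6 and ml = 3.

Count contributing orbitals for each principal shell:
n=4 → 1; n=5 → 2; n=6 → 3.
Orbitals: 1 + 2 + 3 = 6. Including both spin states (ms = ±1/2) gives 2 × 6 = 12 states.

12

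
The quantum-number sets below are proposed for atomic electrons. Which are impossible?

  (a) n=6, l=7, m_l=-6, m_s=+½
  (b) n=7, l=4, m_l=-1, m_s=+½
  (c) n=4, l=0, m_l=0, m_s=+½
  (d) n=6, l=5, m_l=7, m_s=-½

(a) and (d)

(a) has l = 7 ≥ n = 6, violating 0 ≤ l ≤ n−1.
(d) has |m_l| = 7 > l = 5, violating −l ≤ m_l ≤ l.
The remaining sets (b), (c) satisfy all four rules.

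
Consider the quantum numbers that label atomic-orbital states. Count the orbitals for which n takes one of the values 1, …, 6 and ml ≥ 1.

35

Work shell by shell — for each n, count the (l, ml) pairs that satisfy ml ≥ 1:
n=2 → 1; n=3 → 3; n=4 → 6; n=5 → 10; n=6 → 15.
Total orbitals: 1 + 3 + 6 + 10 + 15 = 35.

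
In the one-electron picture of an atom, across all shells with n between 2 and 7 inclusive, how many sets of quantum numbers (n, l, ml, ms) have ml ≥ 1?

112

Go shell by shell, enumerating (l, ml) with ml ≥ 1:
n=2 → 1; n=3 → 3; n=4 → 6; n=5 → 10; n=6 → 15; n=7 → 21.
Orbitals: 1 + 3 + 6 + 10 + 15 + 21 = 56. Including both spin states (ms = ±1/2) gives 2 × 56 = 112 states.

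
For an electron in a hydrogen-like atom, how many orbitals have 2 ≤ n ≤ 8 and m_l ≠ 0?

Treat each shell separately and count matching orbitals:
n=2 → 2; n=3 → 6; n=4 → 12; n=5 → 20; n=6 → 30; n=7 → 42; n=8 → 56.
Total orbitals: 2 + 6 + 12 + 20 + 30 + 42 + 56 = 168.

168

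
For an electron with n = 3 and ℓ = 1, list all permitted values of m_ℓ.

-1, 0, 1

m_ℓ takes every integer from −ℓ to +ℓ. With ℓ = 1 that gives the 3 values -1, 0, 1.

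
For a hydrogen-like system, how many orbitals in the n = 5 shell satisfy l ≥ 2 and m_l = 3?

The n = 5 shell has l = 0 through 4; check each.
The (l, m_l) pairs meeting l ≥ 2 and m_l = 3 give: l=3 → 1; l=4 → 1.
Total orbitals: 1 + 1 = 2.

2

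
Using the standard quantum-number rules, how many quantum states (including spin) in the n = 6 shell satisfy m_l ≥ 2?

Go through l = 0, …, 5 (the values permitted for n = 6).
The (l, m_l) pairs meeting m_l ≥ 2 give: l=2 → 1; l=3 → 2; l=4 → 3; l=5 → 4.
Orbitals: 1 + 2 + 3 + 4 = 10. Each orbital carries two spin states, so 10 × 2 = 20 states.

20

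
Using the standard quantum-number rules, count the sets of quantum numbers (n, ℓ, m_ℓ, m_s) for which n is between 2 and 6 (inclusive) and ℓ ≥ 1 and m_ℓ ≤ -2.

Per-shell orbital counts meeting the constraint:
n=3 → 1; n=4 → 3; n=5 → 6; n=6 → 10.
Orbitals: 1 + 3 + 6 + 10 = 20. Including both spin states (m_s = ±1/2) gives 2 × 20 = 40 states.

40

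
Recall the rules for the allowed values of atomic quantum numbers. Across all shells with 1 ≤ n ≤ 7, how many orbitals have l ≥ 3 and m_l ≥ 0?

For each n in the range, tally the orbitals obeying l ≥ 3 and m_l ≥ 0:
n=4 → 4; n=5 → 9; n=6 → 15; n=7 → 22.
Total orbitals: 4 + 9 + 15 + 22 = 50.

50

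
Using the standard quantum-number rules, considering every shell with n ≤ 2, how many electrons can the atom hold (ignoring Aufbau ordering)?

Total orbitals = 1² + 2² = 5. Doubling for spin gives 10 electrons.

10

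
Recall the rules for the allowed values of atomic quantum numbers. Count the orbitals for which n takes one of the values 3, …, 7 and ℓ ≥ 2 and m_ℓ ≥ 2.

Count contributing orbitals for each principal shell:
n=3 → 1; n=4 → 3; n=5 → 6; n=6 → 10; n=7 → 15.
Total orbitals: 1 + 3 + 6 + 10 + 15 = 35.

35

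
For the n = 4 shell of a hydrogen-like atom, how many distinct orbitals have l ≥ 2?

Contributions: l=2 → 5; l=3 → 7.
Total orbitals: 5 + 7 = 12.

12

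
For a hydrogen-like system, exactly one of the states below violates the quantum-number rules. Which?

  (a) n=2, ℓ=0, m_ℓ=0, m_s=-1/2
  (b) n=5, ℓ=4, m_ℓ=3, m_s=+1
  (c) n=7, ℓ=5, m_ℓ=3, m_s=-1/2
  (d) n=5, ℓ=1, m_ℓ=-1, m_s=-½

(b)

(b) has m_s = +1, but an electron's spin must be ±1/2.
The remaining sets (a), (c), (d) satisfy all four rules.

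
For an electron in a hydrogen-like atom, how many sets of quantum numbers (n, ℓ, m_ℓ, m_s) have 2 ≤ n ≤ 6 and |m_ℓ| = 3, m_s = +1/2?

For each n in the range, tally the orbitals obeying |m_ℓ| = 3:
n=4 → 2; n=5 → 4; n=6 → 6.
Orbitals: 2 + 4 + 6 = 12. With m_s fixed to +1/2 there is one state per orbital, so 12 states.

12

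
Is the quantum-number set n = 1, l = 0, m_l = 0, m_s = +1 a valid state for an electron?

The spin quantum number for an electron can only be m_s = +1/2 or −1/2; m_s = +1 is not one of those.

Invalid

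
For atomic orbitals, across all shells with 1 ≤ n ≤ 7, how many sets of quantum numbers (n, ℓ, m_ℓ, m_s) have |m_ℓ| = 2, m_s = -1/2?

30

Treat each shell separately and count matching orbitals:
n=3 → 2; n=4 → 4; n=5 → 6; n=6 → 8; n=7 → 10.
Orbitals: 2 + 4 + 6 + 8 + 10 = 30. With m_s fixed to -1/2 there is one state per orbital, so 30 states.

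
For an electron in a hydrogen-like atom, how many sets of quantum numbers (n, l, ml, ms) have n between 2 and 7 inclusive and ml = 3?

Treat each shell separately and count matching orbitals:
n=4 → 1; n=5 → 2; n=6 → 3; n=7 → 4.
Orbitals: 1 + 2 + 3 + 4 = 10. Including both spin states (ms = ±1/2) gives 2 × 10 = 20 states.

20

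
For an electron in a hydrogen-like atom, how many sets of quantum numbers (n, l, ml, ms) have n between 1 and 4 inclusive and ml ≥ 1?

Go shell by shell, enumerating (l, ml) with ml ≥ 1:
n=2 → 1; n=3 → 3; n=4 → 6.
Orbitals: 1 + 3 + 6 = 10. Including both spin states (ms = ±1/2) gives 2 × 10 = 20 states.

20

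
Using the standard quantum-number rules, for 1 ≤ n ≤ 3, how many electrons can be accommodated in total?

28

Total orbitals = 1² + 2² + 3² = 14. Doubling for spin gives 28 electrons.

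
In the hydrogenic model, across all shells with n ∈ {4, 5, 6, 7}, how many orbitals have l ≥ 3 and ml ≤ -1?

Count contributing orbitals for each principal shell:
n=4 → 3; n=5 → 7; n=6 → 12; n=7 → 18.
Total orbitals: 3 + 7 + 12 + 18 = 40.

40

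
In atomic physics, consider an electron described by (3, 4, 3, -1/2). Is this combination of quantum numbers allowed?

No

The orbital quantum number must satisfy 0 ≤ l ≤ n−1. With n = 3 the allowed l values are 0, 1, 2, so l = 4 is out of range.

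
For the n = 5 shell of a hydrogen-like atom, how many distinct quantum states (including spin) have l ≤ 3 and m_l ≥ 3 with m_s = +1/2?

The n = 5 shell has l = 0 through 4; check each.
Per l-value: l=3 → 1.
Orbitals: 1. With m_s fixed to a single value there is one state per orbital, giving 1 state.

1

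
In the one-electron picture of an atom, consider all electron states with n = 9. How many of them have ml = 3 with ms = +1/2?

6

Go through l = 0, …, 8 (the values permitted for n = 9).
Orbitals with ml = 3, by l: l=3 → 1; l=4 → 1; l=5 → 1; l=6 → 1; l=7 → 1; l=8 → 1.
Orbitals: 1 + 1 + 1 + 1 + 1 + 1 = 6. With ms fixed to a single value there is one state per orbital, giving 6 states.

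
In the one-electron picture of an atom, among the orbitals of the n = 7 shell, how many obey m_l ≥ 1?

21

Per l-value: l=1 → 1; l=2 → 2; l=3 → 3; l=4 → 4; l=5 → 5; l=6 → 6.
Total orbitals: 1 + 2 + 3 + 4 + 5 + 6 = 21.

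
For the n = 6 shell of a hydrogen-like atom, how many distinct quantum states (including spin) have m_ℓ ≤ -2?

The (ℓ, m_ℓ) pairs meeting m_ℓ ≤ -2 give: ℓ=2 → 1; ℓ=3 → 2; ℓ=4 → 3; ℓ=5 → 4.
Orbitals: 1 + 2 + 3 + 4 = 10. Each orbital carries two spin states, so 10 × 2 = 20 states.

20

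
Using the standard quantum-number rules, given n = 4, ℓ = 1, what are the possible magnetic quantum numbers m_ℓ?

-1, 0, 1

m_ℓ takes every integer from −ℓ to +ℓ. With ℓ = 1 that gives the 3 values -1, 0, 1.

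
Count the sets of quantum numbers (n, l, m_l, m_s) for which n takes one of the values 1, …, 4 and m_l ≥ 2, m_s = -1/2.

4

Treat each shell separately and count matching orbitals:
n=3 → 1; n=4 → 3.
Orbitals: 1 + 3 = 4. With m_s fixed to -1/2 there is one state per orbital, so 4 states.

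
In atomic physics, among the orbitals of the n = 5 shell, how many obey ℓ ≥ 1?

Per ℓ-value: ℓ=1 → 3; ℓ=2 → 5; ℓ=3 → 7; ℓ=4 → 9.
Total orbitals: 3 + 5 + 7 + 9 = 24.

24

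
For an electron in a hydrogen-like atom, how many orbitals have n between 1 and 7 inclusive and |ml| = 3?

Treat each shell separately and count matching orbitals:
n=4 → 2; n=5 → 4; n=6 → 6; n=7 → 8.
Total orbitals: 2 + 4 + 6 + 8 = 20.

20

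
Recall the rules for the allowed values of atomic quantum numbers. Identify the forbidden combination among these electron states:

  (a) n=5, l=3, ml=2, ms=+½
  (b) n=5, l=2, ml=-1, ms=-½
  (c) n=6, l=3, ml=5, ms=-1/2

(c)

(c) has |ml| = 5 > l = 3, violating −l ≤ ml ≤ l.
The remaining sets (a), (b) satisfy all four rules.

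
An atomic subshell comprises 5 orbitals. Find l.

2l+1 = 5 gives l = 2.

l = 2 (d)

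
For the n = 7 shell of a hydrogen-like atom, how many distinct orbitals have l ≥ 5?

The n = 7 shell has l = 0 through 6; check each.
Orbitals with l ≥ 5, by l: l=5 → 11; l=6 → 13.
Total orbitals: 11 + 13 = 24.

24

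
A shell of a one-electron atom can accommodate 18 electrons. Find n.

n = 3

2n² = 18 ⇒ n² = 9 ⇒ n = 3.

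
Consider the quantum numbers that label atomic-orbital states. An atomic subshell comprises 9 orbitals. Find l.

2l+1 = 9 gives l = 4.

l = 4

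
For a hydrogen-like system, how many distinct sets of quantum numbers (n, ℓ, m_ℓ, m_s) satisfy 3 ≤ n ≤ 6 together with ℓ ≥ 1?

164

Per-shell orbital counts meeting the constraint:
n=3 → 8; n=4 → 15; n=5 → 24; n=6 → 35.
Orbitals: 8 + 15 + 24 + 35 = 82. Including both spin states (m_s = ±1/2) gives 2 × 82 = 164 states.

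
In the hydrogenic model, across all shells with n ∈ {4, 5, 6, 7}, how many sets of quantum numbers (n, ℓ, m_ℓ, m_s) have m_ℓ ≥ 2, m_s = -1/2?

Per-shell orbital counts meeting the constraint:
n=4 → 3; n=5 → 6; n=6 → 10; n=7 → 15.
Orbitals: 3 + 6 + 10 + 15 = 34. With m_s fixed to -1/2 there is one state per orbital, so 34 states.

34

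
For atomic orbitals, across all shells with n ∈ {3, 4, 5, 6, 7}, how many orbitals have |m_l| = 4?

Go shell by shell, enumerating (l, m_l) with |m_l| = 4:
n=5 → 2; n=6 → 4; n=7 → 6.
Total orbitals: 2 + 4 + 6 = 12.

12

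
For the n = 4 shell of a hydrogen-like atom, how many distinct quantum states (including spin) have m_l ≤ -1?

12

Go through l = 0, …, 3 (the values permitted for n = 4).
Contributions: l=1 → 1; l=2 → 2; l=3 → 3.
Orbitals: 1 + 2 + 3 = 6. Each orbital carries two spin states, so 6 × 2 = 12 states.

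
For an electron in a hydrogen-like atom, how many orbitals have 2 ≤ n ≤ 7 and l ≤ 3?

Count contributing orbitals for each principal shell:
n=2 → 4; n=3 → 9; n=4 → 16; n=5 → 16; n=6 → 16; n=7 → 16.
Total orbitals: 4 + 9 + 16 + 16 + 16 + 16 = 77.

77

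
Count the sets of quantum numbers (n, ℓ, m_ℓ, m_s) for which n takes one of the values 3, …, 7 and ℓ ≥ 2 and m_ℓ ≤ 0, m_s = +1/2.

Treat each shell separately and count matching orbitals:
n=3 → 3; n=4 → 7; n=5 → 12; n=6 → 18; n=7 → 25.
Orbitals: 3 + 7 + 12 + 18 + 25 = 65. With m_s fixed to +1/2 there is one state per orbital, so 65 states.

65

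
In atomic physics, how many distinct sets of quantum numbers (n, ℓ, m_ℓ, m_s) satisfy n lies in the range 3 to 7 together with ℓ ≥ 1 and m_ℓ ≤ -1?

110

Go shell by shell, enumerating (ℓ, m_ℓ) with ℓ ≥ 1 and m_ℓ ≤ -1:
n=3 → 3; n=4 → 6; n=5 → 10; n=6 → 15; n=7 → 21.
Orbitals: 3 + 6 + 10 + 15 + 21 = 55. Including both spin states (m_s = ±1/2) gives 2 × 55 = 110 states.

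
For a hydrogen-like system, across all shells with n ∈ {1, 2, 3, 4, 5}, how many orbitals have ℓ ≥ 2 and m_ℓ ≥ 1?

16

For each n in the range, tally the orbitals obeying ℓ ≥ 2 and m_ℓ ≥ 1:
n=3 → 2; n=4 → 5; n=5 → 9.
Total orbitals: 2 + 5 + 9 = 16.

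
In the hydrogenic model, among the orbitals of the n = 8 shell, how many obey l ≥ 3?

Contributions: l=3 → 7; l=4 → 9; l=5 → 11; l=6 → 13; l=7 → 15.
Total orbitals: 7 + 9 + 11 + 13 + 15 = 55.

55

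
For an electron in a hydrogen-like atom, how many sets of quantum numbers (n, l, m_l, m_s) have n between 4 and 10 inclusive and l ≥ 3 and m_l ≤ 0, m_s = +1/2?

168

Per-shell orbital counts meeting the constraint:
n=4 → 4; n=5 → 9; n=6 → 15; n=7 → 22; n=8 → 30; n=9 → 39; n=10 → 49.
Orbitals: 4 + 9 + 15 + 22 + 30 + 39 + 49 = 168. With m_s fixed to +1/2 there is one state per orbital, so 168 states.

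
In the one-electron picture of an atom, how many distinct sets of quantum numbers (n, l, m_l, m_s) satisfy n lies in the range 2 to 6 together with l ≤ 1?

Per-shell orbital counts meeting the constraint:
n=2 → 4; n=3 → 4; n=4 → 4; n=5 → 4; n=6 → 4.
Orbitals: 4 + 4 + 4 + 4 + 4 = 20. Including both spin states (m_s = ±1/2) gives 2 × 20 = 40 states.

40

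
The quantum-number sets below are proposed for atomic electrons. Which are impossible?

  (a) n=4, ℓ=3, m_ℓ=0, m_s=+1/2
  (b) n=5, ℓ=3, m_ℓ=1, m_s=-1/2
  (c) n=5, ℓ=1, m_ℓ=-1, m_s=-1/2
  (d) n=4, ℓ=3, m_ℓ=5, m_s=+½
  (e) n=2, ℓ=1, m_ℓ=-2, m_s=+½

(d) has |m_ℓ| = 5 > ℓ = 3, violating −ℓ ≤ m_ℓ ≤ ℓ.
(e) has |m_ℓ| = 2 > ℓ = 1, violating −ℓ ≤ m_ℓ ≤ ℓ.
The remaining sets (a), (b), (c) satisfy all four rules.

(d) and (e)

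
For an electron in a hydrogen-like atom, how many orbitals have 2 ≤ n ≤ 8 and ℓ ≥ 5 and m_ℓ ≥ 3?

22

Count contributing orbitals for each principal shell:
n=6 → 3; n=7 → 7; n=8 → 12.
Total orbitals: 3 + 7 + 12 = 22.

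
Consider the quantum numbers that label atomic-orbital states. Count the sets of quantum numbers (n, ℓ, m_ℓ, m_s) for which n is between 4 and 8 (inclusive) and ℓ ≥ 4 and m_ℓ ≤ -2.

For each n in the range, tally the orbitals obeying ℓ ≥ 4 and m_ℓ ≤ -2:
n=5 → 3; n=6 → 7; n=7 → 12; n=8 → 18.
Orbitals: 3 + 7 + 12 + 18 = 40. Including both spin states (m_s = ±1/2) gives 2 × 40 = 80 states.

80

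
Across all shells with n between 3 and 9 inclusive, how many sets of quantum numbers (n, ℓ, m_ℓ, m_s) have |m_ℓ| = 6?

Count contributing orbitals for each principal shell:
n=7 → 2; n=8 → 4; n=9 → 6.
Orbitals: 2 + 4 + 6 = 12. Including both spin states (m_s = ±1/2) gives 2 × 12 = 24 states.

24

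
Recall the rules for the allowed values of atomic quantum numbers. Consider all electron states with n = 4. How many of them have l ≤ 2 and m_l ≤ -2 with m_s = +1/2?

The n = 4 shell has l = 0 through 3; check each.
Per l-value: l=2 → 1.
Orbitals: 1. With m_s fixed to a single value there is one state per orbital, giving 1 state.

1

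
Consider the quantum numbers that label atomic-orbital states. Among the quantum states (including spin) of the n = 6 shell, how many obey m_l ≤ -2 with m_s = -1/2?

Go through l = 0, …, 5 (the values permitted for n = 6).
The (l, m_l) pairs meeting m_l ≤ -2 give: l=2 → 1; l=3 → 2; l=4 → 3; l=5 → 4.
Orbitals: 1 + 2 + 3 + 4 = 10. With m_s fixed to a single value there is one state per orbital, giving 10 states.

10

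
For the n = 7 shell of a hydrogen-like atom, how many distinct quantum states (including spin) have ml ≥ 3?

The n = 7 shell has l = 0 through 6; check each.
Per l-value: l=3 → 1; l=4 → 2; l=5 → 3; l=6 → 4.
Orbitals: 1 + 2 + 3 + 4 = 10. Each orbital carries two spin states, so 10 × 2 = 20 states.

20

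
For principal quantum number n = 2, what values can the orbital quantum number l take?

l is an integer with 0 ≤ l ≤ n−1, so for n = 2: l = 0, 1.

0, 1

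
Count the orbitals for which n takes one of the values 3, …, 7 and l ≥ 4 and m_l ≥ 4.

10

For each n in the range, tally the orbitals obeying l ≥ 4 and m_l ≥ 4:
n=5 → 1; n=6 → 3; n=7 → 6.
Total orbitals: 1 + 3 + 6 = 10.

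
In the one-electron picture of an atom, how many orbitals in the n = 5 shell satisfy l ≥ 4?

For n = 5, l ranges over 0 … 4.
Orbitals with l ≥ 4, by l: l=4 → 9.
Total orbitals: 9.

9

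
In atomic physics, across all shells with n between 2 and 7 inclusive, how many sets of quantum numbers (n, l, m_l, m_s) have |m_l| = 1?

Treat each shell separately and count matching orbitals:
n=2 → 2; n=3 → 4; n=4 → 6; n=5 → 8; n=6 → 10; n=7 → 12.
Orbitals: 2 + 4 + 6 + 8 + 10 + 12 = 42. Including both spin states (m_s = ±1/2) gives 2 × 42 = 84 states.

84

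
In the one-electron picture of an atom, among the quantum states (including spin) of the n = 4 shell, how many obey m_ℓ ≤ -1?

Go through ℓ = 0, …, 3 (the values permitted for n = 4).
Per ℓ-value: ℓ=1 → 1; ℓ=2 → 2; ℓ=3 → 3.
Orbitals: 1 + 2 + 3 = 6. Each orbital carries two spin states, so 6 × 2 = 12 states.

12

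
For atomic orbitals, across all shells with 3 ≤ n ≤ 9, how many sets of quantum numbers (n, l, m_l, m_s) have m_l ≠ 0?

476

Go shell by shell, enumerating (l, m_l) with m_l ≠ 0:
n=3 → 6; n=4 → 12; n=5 → 20; n=6 → 30; n=7 → 42; n=8 → 56; n=9 → 72.
Orbitals: 6 + 12 + 20 + 30 + 42 + 56 + 72 = 238. Including both spin states (m_s = ±1/2) gives 2 × 238 = 476 states.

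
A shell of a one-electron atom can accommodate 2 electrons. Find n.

n = 1

2n² = 2 ⇒ n² = 1 ⇒ n = 1.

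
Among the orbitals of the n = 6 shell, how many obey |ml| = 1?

10

With n = 6 the allowed l are 0, 1, …, 5.
The (l, ml) pairs meeting |ml| = 1 give: l=1 → 2; l=2 → 2; l=3 → 2; l=4 → 2; l=5 → 2.
Total orbitals: 2 + 2 + 2 + 2 + 2 = 10.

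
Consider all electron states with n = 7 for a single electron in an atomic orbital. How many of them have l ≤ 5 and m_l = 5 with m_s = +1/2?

For n = 7, l ranges over 0 … 6.
The (l, m_l) pairs meeting l ≤ 5 and m_l = 5 give: l=5 → 1.
Orbitals: 1. With m_s fixed to a single value there is one state per orbital, giving 1 state.

1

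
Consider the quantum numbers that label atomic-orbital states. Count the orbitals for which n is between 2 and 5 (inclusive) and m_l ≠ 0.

40

Work shell by shell — for each n, count the (l, m_l) pairs that satisfy m_l ≠ 0:
n=2 → 2; n=3 → 6; n=4 → 12; n=5 → 20.
Total orbitals: 2 + 6 + 12 + 20 = 40.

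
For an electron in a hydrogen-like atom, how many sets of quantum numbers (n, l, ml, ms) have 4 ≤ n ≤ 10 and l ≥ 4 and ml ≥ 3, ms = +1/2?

Treat each shell separately and count matching orbitals:
n=5 → 2; n=6 → 5; n=7 → 9; n=8 → 14; n=9 → 20; n=10 → 27.
Orbitals: 2 + 5 + 9 + 14 + 20 + 27 = 77. With ms fixed to +1/2 there is one state per orbital, so 77 states.

77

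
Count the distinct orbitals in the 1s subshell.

1

A subshell has 2ℓ+1 orbitals; with ℓ = 0, that's 1.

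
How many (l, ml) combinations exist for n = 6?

The n = 6 shell contains n² = 6² = 36 orbitals.

36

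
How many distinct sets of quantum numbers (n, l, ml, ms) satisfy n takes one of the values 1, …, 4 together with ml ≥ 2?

Go shell by shell, enumerating (l, ml) with ml ≥ 2:
n=3 → 1; n=4 → 3.
Orbitals: 1 + 3 = 4. Including both spin states (ms = ±1/2) gives 2 × 4 = 8 states.

8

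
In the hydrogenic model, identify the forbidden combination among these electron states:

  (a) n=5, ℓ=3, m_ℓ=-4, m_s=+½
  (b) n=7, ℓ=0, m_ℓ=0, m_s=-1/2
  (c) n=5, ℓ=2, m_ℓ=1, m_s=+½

(a) has |m_ℓ| = 4 > ℓ = 3, violating −ℓ ≤ m_ℓ ≤ ℓ.
The remaining sets (b), (c) satisfy all four rules.

(a)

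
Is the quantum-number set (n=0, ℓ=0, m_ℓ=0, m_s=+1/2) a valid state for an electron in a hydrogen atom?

The principal quantum number must be a positive integer (n ≥ 1), but here n = 0.

No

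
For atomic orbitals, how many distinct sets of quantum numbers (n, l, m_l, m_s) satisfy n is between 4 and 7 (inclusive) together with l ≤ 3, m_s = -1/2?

Work shell by shell — for each n, count the (l, m_l) pairs that satisfy l ≤ 3:
n=4 → 16; n=5 → 16; n=6 → 16; n=7 → 16.
Orbitals: 16 + 16 + 16 + 16 = 64. With m_s fixed to -1/2 there is one state per orbital, so 64 states.

64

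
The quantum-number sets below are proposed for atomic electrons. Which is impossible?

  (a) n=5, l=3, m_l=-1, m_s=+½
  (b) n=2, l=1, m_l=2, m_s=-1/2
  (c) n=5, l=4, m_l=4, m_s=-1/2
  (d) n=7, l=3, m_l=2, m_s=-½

(b) has |m_l| = 2 > l = 1, violating −l ≤ m_l ≤ l.
The remaining sets (a), (c), (d) satisfy all four rules.

(b)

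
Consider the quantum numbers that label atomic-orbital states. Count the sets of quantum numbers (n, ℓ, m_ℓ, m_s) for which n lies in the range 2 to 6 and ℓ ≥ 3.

Work shell by shell — for each n, count the (ℓ, m_ℓ) pairs that satisfy ℓ ≥ 3:
n=4 → 7; n=5 → 16; n=6 → 27.
Orbitals: 7 + 16 + 27 = 50. Including both spin states (m_s = ±1/2) gives 2 × 50 = 100 states.

100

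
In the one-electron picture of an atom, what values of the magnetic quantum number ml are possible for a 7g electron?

The 7g subshell has l = 4, and ml takes every integer from −l to +l. With l = 4 that gives the 9 values -4, -3, -2, -1, 0, 1, 2, 3, 4.

-4, -3, -2, -1, 0, 1, 2, 3, 4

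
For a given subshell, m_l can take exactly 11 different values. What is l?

l = 5

m_l ranges over 2l+1 integers, so 2l+1 = 11 ⇒ l = 5.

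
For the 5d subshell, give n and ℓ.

n = 5, ℓ = 2

The leading integer gives n = 5; the letter 'd' means ℓ = 2.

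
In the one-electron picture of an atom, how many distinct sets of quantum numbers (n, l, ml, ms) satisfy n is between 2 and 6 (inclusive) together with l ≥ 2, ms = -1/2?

For each n in the range, tally the orbitals obeying l ≥ 2:
n=3 → 5; n=4 → 12; n=5 → 21; n=6 → 32.
Orbitals: 5 + 12 + 21 + 32 = 70. With ms fixed to -1/2 there is one state per orbital, so 70 states.

70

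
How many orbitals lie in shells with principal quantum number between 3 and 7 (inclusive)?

135

Shell n has n² orbitals: 3²=9 + 4²=16 + 5²=25 + 6²=36 + 7²=49 = 135 orbitals.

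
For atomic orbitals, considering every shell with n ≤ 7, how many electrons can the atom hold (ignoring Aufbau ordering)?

280

Total orbitals = 1² + 2² + 3² + 4² + 5² + 6² + 7² = 140. Doubling for spin gives 280 electrons.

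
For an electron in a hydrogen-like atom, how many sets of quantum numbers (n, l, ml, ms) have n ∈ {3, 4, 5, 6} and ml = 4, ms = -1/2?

Count contributing orbitals for each principal shell:
n=5 → 1; n=6 → 2.
Orbitals: 1 + 2 = 3. With ms fixed to -1/2 there is one state per orbital, so 3 states.

3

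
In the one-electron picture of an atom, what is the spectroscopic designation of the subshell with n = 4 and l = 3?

4f

l = 3 corresponds to the letter 'f', so the subshell is 4f.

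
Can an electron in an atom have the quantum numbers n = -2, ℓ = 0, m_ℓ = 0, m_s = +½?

The principal quantum number must be a positive integer (n ≥ 1), but here n = -2.

Not allowed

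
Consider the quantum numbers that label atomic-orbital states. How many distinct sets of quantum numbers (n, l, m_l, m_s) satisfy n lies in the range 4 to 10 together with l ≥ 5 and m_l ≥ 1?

190

Count contributing orbitals for each principal shell:
n=6 → 5; n=7 → 11; n=8 → 18; n=9 → 26; n=10 → 35.
Orbitals: 5 + 11 + 18 + 26 + 35 = 95. Including both spin states (m_s = ±1/2) gives 2 × 95 = 190 states.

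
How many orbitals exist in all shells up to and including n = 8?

Total orbitals = 1² + 2² + 3² + 4² + 5² + 6² + 7² + 8² = 204.

204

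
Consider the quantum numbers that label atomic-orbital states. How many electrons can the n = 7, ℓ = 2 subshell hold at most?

A subshell with ℓ = 2 has 2ℓ+1 = 5 orbitals, each holding 2 electrons (spin ±1/2), so 5 × 2 = 10.

10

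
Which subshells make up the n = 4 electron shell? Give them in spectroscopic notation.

For n = 4, ℓ runs from 0 to 3. In spectroscopic notation ℓ = 0,1,2,… ↔ s,p,d,f,g,h,i, so the subshells are 4s, 4p, 4d, 4f.

4s, 4p, 4d, 4f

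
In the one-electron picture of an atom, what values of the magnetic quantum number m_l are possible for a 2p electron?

-1, 0, 1

The 2p subshell has l = 1, and m_l takes every integer from −l to +l. With l = 1 that gives the 3 values -1, 0, 1.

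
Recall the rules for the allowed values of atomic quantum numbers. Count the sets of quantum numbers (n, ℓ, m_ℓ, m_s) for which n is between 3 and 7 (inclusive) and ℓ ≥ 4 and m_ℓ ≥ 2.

Work shell by shell — for each n, count the (ℓ, m_ℓ) pairs that satisfy ℓ ≥ 4 and m_ℓ ≥ 2:
n=5 → 3; n=6 → 7; n=7 → 12.
Orbitals: 3 + 7 + 12 = 22. Including both spin states (m_s = ±1/2) gives 2 × 22 = 44 states.

44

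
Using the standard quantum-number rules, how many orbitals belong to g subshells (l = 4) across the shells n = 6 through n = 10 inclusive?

45

A g subshell (l = 4) exists for every n ≥ 5, so shells n = 6, 7, 8, 9, 10 each contribute one — 5 subshells.
Since each g subshell has 2·4+1 = 9 orbitals, the total is 5 × 9 = 45.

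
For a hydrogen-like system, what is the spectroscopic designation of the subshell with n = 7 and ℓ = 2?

ℓ = 2 corresponds to the letter 'd', so the subshell is 7d.

7d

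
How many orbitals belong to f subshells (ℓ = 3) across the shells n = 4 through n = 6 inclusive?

An f subshell (ℓ = 3) exists for every n ≥ 4, so shells n = 4, 5, 6 each contribute one — 3 subshells.
Since each f subshell has 2·3+1 = 7 orbitals, the total is 3 × 7 = 21.

21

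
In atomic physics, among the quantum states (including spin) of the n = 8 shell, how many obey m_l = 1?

The n = 8 shell has l = 0 through 7; check each.
Orbitals with m_l = 1, by l: l=1 → 1; l=2 → 1; l=3 → 1; l=4 → 1; l=5 → 1; l=6 → 1; l=7 → 1.
Orbitals: 1 + 1 + 1 + 1 + 1 + 1 + 1 = 7. Each orbital carries two spin states, so 7 × 2 = 14 states.

14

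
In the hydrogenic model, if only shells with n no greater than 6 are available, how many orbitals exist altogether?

Total orbitals = 1² + 2² + 3² + 4² + 5² + 6² = 91.

91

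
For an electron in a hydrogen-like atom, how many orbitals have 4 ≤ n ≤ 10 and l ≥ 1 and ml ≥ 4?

Work shell by shell — for each n, count the (l, ml) pairs that satisfy l ≥ 1 and ml ≥ 4:
n=5 → 1; n=6 → 3; n=7 → 6; n=8 → 10; n=9 → 15; n=10 → 21.
Total orbitals: 1 + 3 + 6 + 10 + 15 + 21 = 56.

56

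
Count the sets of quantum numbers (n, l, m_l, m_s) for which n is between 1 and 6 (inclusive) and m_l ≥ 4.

Count contributing orbitals for each principal shell:
n=5 → 1; n=6 → 3.
Orbitals: 1 + 3 = 4. Including both spin states (m_s = ±1/2) gives 2 × 4 = 8 states.

8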